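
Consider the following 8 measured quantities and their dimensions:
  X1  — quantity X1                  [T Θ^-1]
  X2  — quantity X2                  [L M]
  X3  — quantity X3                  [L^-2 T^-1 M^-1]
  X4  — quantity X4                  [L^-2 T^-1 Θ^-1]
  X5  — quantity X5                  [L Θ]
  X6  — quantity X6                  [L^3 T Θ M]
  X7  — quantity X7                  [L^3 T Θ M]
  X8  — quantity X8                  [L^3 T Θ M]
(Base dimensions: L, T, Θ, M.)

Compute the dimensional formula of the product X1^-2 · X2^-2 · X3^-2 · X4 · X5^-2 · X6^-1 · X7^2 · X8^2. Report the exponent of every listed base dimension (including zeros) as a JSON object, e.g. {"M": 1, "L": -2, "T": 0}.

Write exponents as rows L,T,Θ,M / cols X1,X2,X3,X4,X5,X6,X7,X8:
  L: [ 0  1 -2 -2  1  3  3  3]
  T: [ 1  0 -1 -1  0  1  1  1]
  Θ: [-1  0  0 -1  1  1  1  1]
  M: [ 0  1 -1  0  0  1  1  1]
  [L]: (-2)·0+(-2)·1+(-2)·-2+(1)·-2+(-2)·1+(-1)·3+(2)·3+(2)·3 = 7
  [T]: (-2)·1+(-2)·0+(-2)·-1+(1)·-1+(-2)·0+(-1)·1+(2)·1+(2)·1 = 2
  [Θ]: (-2)·-1+(-2)·0+(-2)·0+(1)·-1+(-2)·1+(-1)·1+(2)·1+(2)·1 = 2
  [M]: (-2)·0+(-2)·1+(-2)·-1+(1)·0+(-2)·0+(-1)·1+(2)·1+(2)·1 = 3
⇒ L^7 T^2 Θ^2 M^3

{"L": 7, "T": 2, "Θ": 2, "M": 3}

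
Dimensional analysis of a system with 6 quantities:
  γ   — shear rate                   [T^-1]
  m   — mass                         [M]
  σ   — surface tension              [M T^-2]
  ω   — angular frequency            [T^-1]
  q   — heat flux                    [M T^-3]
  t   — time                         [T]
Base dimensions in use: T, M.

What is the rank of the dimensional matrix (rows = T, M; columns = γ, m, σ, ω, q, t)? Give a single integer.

2

Dimensional matrix (T×M by γ×m×σ×ω×q×t):
  T: [-1  0 -2 -1 -3  1]
  M: [ 0  1  1  0  1  0]
RREF → pivots at {γ,m} ⇒ r = 2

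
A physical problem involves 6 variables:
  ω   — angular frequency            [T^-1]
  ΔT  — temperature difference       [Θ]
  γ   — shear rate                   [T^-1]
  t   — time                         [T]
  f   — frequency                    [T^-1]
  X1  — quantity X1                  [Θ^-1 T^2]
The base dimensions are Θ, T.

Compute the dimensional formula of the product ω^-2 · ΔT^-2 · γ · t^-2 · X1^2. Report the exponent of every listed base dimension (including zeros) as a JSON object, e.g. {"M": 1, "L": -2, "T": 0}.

{"Θ": -4, "T": 3}

Exponent matrix [Θ,T] × [ω,ΔT,γ,t,f,X1]:
  Θ: [ 0  1  0  0  0 -1]
  T: [-1  0 -1  1 -1  2]
  [Θ]: (-2)·0+(-2)·1+(1)·0+(-2)·0+(2)·-1 = -4
  [T]: (-2)·-1+(-2)·0+(1)·-1+(-2)·1+(2)·2 = 3
⇒ Θ^-4 T^3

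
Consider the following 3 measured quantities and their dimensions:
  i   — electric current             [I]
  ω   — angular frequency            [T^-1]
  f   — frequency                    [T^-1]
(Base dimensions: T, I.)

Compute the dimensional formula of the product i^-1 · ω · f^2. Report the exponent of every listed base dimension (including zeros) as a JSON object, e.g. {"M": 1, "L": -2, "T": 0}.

Write exponents as rows T,I / cols i,ω,f:
  T: [ 0 -1 -1]
  I: [ 1  0  0]
  [T]: (-1)·0+(1)·-1+(2)·-1 = -3
  [I]: (-1)·1+(1)·0+(2)·0 = -1
⇒ T^-3 I^-1

{"T": -3, "I": -1}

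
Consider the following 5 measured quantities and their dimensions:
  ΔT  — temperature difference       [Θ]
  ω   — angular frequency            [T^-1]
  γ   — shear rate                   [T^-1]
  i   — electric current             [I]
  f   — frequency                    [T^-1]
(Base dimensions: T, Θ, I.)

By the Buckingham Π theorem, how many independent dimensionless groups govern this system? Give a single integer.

Dimensional matrix (T×Θ×I by ΔT×ω×γ×i×f):
  T: [ 0 -1 -1  0 -1]
  Θ: [ 1  0  0  0  0]
  I: [ 0  0  0  1  0]
Echelon form has 3 nonzero rows (pivots: ΔT,ω,i)
5 vars − rank 3 = 2 Π groups

2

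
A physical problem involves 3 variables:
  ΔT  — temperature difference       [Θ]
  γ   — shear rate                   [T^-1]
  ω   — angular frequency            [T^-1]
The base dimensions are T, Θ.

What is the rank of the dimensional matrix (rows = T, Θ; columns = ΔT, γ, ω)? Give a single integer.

2

Exponent matrix [T,Θ] × [ΔT,γ,ω]:
  T: [ 0 -1 -1]
  Θ: [ 1  0  0]
Echelon form has 2 nonzero rows (pivots: ΔT,γ)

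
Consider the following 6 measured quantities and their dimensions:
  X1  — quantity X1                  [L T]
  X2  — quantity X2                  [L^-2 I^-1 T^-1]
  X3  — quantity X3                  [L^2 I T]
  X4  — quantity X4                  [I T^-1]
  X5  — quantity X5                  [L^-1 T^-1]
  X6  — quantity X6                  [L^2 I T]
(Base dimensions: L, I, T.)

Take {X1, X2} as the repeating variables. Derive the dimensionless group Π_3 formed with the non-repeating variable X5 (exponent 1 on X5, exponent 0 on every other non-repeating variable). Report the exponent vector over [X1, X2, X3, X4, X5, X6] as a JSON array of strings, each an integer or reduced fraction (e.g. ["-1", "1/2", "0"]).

Exponent matrix [L,I,T] × [X1,X2,X3,X4,X5,X6]:
  L: [ 1 -2  2  0 -1  2]
  I: [ 0 -1  1  1  0  1]
  T: [ 1 -1  1 -1 -1  1]
Echelon form has 2 nonzero rows (pivots: X1,X2)
Pivot set = {X1,X2}, free = {X3,X4,X5,X6}
RREF:
  r0: [   1    0    0   -2   -1    0]
  r1: [   0    1   -1   -1    0   -1]
  r2: [   0    0    0    0    0    0]
Fix exponent of X5 at 1, X3 at 0, X4 at 0, X6 at 0; solve each RREF row for its pivot's exponent:
  r0: exp(X1) + (-1)·1 = 0 ⇒ exp(X1) = 1
  r1: exp(X2) + (0)·1 = 0 ⇒ exp(X2) = 0
Π_3 = X1 · X5

["1", "0", "0", "0", "1", "0"]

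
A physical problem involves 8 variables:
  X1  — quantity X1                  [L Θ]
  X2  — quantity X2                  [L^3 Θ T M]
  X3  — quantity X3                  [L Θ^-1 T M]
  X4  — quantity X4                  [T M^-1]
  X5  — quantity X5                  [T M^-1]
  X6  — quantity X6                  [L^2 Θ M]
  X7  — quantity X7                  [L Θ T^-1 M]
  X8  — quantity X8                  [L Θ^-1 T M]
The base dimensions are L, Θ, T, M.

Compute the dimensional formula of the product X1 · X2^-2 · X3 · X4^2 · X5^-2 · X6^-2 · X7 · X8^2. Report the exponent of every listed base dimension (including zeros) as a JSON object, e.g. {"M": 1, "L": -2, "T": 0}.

{"L": -5, "Θ": -5, "T": 0, "M": 0}

Dimensional matrix (L×Θ×T×M by X1×X2×X3×X4×X5×X6×X7×X8):
  L: [ 1  3  1  0  0  2  1  1]
  Θ: [ 1  1 -1  0  0  1  1 -1]
  T: [ 0  1  1  1  1  0 -1  1]
  M: [ 0  1  1 -1 -1  1  1  1]
  [L]: (1)·1+(-2)·3+(1)·1+(2)·0+(-2)·0+(-2)·2+(1)·1+(2)·1 = -5
  [Θ]: (1)·1+(-2)·1+(1)·-1+(2)·0+(-2)·0+(-2)·1+(1)·1+(2)·-1 = -5
  [T]: (1)·0+(-2)·1+(1)·1+(2)·1+(-2)·1+(-2)·0+(1)·-1+(2)·1 = 0
  [M]: (1)·0+(-2)·1+(1)·1+(2)·-1+(-2)·-1+(-2)·1+(1)·1+(2)·1 = 0
⇒ L^-5 Θ^-5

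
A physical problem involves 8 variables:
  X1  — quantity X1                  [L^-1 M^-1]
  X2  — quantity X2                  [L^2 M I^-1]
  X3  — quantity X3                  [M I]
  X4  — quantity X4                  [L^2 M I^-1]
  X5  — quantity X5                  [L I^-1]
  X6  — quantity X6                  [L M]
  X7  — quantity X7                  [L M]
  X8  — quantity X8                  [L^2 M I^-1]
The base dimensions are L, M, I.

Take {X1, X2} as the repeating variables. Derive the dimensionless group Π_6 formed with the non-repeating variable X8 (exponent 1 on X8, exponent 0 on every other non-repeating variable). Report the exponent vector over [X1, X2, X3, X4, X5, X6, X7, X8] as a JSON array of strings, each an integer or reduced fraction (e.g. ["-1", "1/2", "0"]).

["0", "-1", "0", "0", "0", "0", "0", "1"]

Dimensional matrix (L×M×I by X1×X2×X3×X4×X5×X6×X7×X8):
  L: [-1  2  0  2  1  1  1  2]
  M: [-1  1  1  1  0  1  1  1]
  I: [ 0 -1  1 -1 -1  0  0 -1]
Row reduction gives pivot columns X1,X2; rank = 2
Repeat: X1,X2; free: X3,X4,X5,X6,X7,X8
RREF:
  r0: [   1    0   -2    0    1   -1   -1    0]
  r1: [   0    1   -1    1    1    0    0    1]
  r2: [   0    0    0    0    0    0    0    0]
Fix exponent of X8 at 1, X3 at 0, X4 at 0, X5 at 0, X6 at 0, X7 at 0; solve each RREF row for its pivot's exponent:
  r0: exp(X1) + (0)·1 = 0 ⇒ exp(X1) = 0
  r1: exp(X2) + (1)·1 = 0 ⇒ exp(X2) = -1
Π_6 = X2^-1 · X8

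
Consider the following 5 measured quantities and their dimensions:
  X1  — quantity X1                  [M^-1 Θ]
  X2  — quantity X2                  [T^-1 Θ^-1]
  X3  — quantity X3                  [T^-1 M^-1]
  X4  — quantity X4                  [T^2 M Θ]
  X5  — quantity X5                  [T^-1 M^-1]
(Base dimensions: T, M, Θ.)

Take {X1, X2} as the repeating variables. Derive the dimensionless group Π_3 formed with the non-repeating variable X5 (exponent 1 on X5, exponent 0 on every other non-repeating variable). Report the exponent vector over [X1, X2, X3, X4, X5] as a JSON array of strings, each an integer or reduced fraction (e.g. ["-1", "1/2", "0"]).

Write exponents as rows T,M,Θ / cols X1,X2,X3,X4,X5:
  T: [ 0 -1 -1  2 -1]
  M: [-1  0 -1  1 -1]
  Θ: [ 1 -1  0  1  0]
Row reduction gives pivot columns X1,X2; rank = 2
Pivot set = {X1,X2}, free = {X3,X4,X5}
RREF:
  r0: [   1    0    1   -1    1]
  r1: [   0    1    1   -2    1]
  r2: [   0    0    0    0    0]
Fix exponent of X5 at 1, X3 at 0, X4 at 0; solve each RREF row for its pivot's exponent:
  r0: exp(X1) + (1)·1 = 0 ⇒ exp(X1) = -1
  r1: exp(X2) + (1)·1 = 0 ⇒ exp(X2) = -1
Π_3 = X1^-1 · X2^-1 · X5

["-1", "-1", "0", "0", "1"]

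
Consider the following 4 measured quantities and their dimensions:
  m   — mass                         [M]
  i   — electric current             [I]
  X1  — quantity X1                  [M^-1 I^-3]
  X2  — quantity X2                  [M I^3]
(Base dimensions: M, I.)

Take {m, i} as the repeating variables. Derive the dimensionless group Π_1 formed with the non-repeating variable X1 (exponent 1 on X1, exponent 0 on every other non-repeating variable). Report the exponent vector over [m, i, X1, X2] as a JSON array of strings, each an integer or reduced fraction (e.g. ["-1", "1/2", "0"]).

Write exponents as rows M,I / cols m,i,X1,X2:
  M: [ 1  0 -1  1]
  I: [ 0  1 -3  3]
RREF → pivots at {m,i} ⇒ r = 2
Pivot set = {m,i}, free = {X1,X2}
RREF:
  r0: [   1    0   -1    1]
  r1: [   0    1   -3    3]
Fix exponent of X1 at 1, X2 at 0; solve each RREF row for its pivot's exponent:
  r0: exp(m) + (-1)·1 = 0 ⇒ exp(m) = 1
  r1: exp(i) + (-3)·1 = 0 ⇒ exp(i) = 3
Π_1 = m · i^3 · X1

["1", "3", "1", "0"]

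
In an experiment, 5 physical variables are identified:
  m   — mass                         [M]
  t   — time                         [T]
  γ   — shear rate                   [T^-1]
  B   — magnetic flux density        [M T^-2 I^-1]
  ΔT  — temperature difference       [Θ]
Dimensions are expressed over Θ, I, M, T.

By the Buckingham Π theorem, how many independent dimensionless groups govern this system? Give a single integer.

1

Dimensional matrix (Θ×I×M×T by m×t×γ×B×ΔT):
  Θ: [ 0  0  0  0  1]
  I: [ 0  0  0 -1  0]
  M: [ 1  0  0  1  0]
  T: [ 0  1 -1 -2  0]
Row reduction gives pivot columns m,t,B,ΔT; rank = 4
5 vars − rank 4 = 1 Π group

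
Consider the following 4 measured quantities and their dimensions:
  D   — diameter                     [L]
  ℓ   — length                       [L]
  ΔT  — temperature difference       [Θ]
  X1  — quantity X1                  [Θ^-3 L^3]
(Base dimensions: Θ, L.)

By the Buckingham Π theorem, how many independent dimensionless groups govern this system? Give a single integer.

2

Exponent matrix [Θ,L] × [D,ℓ,ΔT,X1]:
  Θ: [ 0  0  1 -3]
  L: [ 1  1  0  3]
RREF → pivots at {D,ΔT} ⇒ r = 2
n=4, r=2 ⇒ 2 dimensionless groups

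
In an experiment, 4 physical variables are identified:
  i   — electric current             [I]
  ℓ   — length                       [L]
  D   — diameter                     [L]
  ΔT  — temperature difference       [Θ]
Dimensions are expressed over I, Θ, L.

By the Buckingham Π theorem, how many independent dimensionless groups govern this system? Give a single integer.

1

Write exponents as rows I,Θ,L / cols i,ℓ,D,ΔT:
  I: [ 1  0  0  0]
  Θ: [ 0  0  0  1]
  L: [ 0  1  1  0]
Row reduction gives pivot columns i,ℓ,ΔT; rank = 3
Π count = n − r = 4 − 3 = 1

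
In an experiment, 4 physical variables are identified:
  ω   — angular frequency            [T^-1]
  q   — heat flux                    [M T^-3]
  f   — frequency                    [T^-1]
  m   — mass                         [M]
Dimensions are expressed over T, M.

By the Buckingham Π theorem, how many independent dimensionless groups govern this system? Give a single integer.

Dimensional matrix (T×M by ω×q×f×m):
  T: [-1 -3 -1  0]
  M: [ 0  1  0  1]
Echelon form has 2 nonzero rows (pivots: ω,q)
Π count = n − r = 4 − 2 = 2

2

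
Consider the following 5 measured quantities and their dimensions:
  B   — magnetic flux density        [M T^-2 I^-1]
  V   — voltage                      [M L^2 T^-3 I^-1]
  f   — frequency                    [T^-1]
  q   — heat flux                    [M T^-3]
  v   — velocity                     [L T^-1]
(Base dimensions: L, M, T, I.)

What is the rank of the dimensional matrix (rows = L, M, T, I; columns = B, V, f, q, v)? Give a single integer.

4

Exponent matrix [L,M,T,I] × [B,V,f,q,v]:
  L: [ 0  2  0  0  1]
  M: [ 1  1  0  1  0]
  T: [-2 -3 -1 -3 -1]
  I: [-1 -1  0  0  0]
Echelon form has 4 nonzero rows (pivots: B,V,f,q)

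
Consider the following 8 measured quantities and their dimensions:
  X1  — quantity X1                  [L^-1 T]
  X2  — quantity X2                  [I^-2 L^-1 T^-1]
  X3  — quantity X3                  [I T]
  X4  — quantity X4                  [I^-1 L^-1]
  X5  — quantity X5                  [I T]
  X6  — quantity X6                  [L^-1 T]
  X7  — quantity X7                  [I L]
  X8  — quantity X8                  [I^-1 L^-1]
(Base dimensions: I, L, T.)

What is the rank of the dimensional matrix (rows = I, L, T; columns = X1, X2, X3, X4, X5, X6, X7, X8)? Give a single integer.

2

Dimensional matrix (I×L×T by X1×X2×X3×X4×X5×X6×X7×X8):
  I: [ 0 -2  1 -1  1  0  1 -1]
  L: [-1 -1  0 -1  0 -1  1 -1]
  T: [ 1 -1  1  0  1  1  0  0]
RREF → pivots at {X1,X2} ⇒ r = 2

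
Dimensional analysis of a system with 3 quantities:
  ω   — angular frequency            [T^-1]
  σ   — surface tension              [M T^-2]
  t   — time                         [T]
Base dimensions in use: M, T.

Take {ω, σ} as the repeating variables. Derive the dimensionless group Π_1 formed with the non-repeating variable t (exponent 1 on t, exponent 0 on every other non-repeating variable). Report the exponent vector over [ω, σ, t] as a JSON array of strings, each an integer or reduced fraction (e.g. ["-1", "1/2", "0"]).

["1", "0", "1"]

Dimensional matrix (M×T by ω×σ×t):
  M: [ 0  1  0]
  T: [-1 -2  1]
Row reduction gives pivot columns ω,σ; rank = 2
Pivot set = {ω,σ}, free = {t}
RREF:
  r0: [   1    0   -1]
  r1: [   0    1    0]
Fix exponent of t at 1; solve each RREF row for its pivot's exponent:
  r0: exp(ω) + (-1)·1 = 0 ⇒ exp(ω) = 1
  r1: exp(σ) + (0)·1 = 0 ⇒ exp(σ) = 0
Π_1 = ω · t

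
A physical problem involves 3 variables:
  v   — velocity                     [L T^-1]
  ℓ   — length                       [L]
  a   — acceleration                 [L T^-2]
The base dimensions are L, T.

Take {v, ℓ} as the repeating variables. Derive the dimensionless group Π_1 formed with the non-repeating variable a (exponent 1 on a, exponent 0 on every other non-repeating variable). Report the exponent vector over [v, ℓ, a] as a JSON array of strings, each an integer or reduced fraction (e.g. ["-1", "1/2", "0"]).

Dimensional matrix (L×T by v×ℓ×a):
  L: [ 1  1  1]
  T: [-1  0 -2]
Row reduction gives pivot columns v,ℓ; rank = 2
Repeat: v,ℓ; free: a
RREF:
  r0: [   1    0    2]
  r1: [   0    1   -1]
Fix exponent of a at 1; solve each RREF row for its pivot's exponent:
  r0: exp(v) + (2)·1 = 0 ⇒ exp(v) = -2
  r1: exp(ℓ) + (-1)·1 = 0 ⇒ exp(ℓ) = 1
Π_1 = v^-2 · ℓ · a

["-2", "1", "1"]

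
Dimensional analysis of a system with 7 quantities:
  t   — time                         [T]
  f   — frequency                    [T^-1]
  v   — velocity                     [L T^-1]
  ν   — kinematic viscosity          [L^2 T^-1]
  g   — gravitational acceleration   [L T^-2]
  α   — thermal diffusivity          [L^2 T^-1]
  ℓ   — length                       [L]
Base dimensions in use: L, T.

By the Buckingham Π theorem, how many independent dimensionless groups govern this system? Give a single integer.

5

Write exponents as rows L,T / cols t,f,v,ν,g,α,ℓ:
  L: [ 0  0  1  2  1  2  1]
  T: [ 1 -1 -1 -1 -2 -1  0]
Row reduction gives pivot columns t,v; rank = 2
Π count = n − r = 7 − 2 = 5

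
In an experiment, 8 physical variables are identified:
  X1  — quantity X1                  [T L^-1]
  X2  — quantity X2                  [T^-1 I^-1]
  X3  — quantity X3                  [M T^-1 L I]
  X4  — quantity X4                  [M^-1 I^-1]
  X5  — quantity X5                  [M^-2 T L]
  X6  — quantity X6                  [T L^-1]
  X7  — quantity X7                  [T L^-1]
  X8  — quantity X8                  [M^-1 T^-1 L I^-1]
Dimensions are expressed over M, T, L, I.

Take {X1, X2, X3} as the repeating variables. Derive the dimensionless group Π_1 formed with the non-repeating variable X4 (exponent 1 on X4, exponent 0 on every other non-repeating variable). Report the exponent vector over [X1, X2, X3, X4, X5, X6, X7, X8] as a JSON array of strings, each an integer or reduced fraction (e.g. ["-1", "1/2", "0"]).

["1", "0", "1", "1", "0", "0", "0", "0"]

Dimensional matrix (M×T×L×I by X1×X2×X3×X4×X5×X6×X7×X8):
  M: [ 0  0  1 -1 -2  0  0 -1]
  T: [ 1 -1 -1  0  1  1  1 -1]
  L: [-1  0  1  0  1 -1 -1  1]
  I: [ 0 -1  1 -1  0  0  0 -1]
RREF → pivots at {X1,X2,X3} ⇒ r = 3
Pivot set = {X1,X2,X3}, free = {X4,X5,X6,X7,X8}
RREF:
  r0: [   1    0    0   -1   -3    1    1   -2]
  r1: [   0    1    0    0   -2    0    0    0]
  r2: [   0    0    1   -1   -2    0    0   -1]
  r3: [   0    0    0    0    0    0    0    0]
Fix exponent of X4 at 1, X5 at 0, X6 at 0, X7 at 0, X8 at 0; solve each RREF row for its pivot's exponent:
  r0: exp(X1) + (-1)·1 = 0 ⇒ exp(X1) = 1
  r1: exp(X2) + (0)·1 = 0 ⇒ exp(X2) = 0
  r2: exp(X3) + (-1)·1 = 0 ⇒ exp(X3) = 1
Π_1 = X1 · X3 · X4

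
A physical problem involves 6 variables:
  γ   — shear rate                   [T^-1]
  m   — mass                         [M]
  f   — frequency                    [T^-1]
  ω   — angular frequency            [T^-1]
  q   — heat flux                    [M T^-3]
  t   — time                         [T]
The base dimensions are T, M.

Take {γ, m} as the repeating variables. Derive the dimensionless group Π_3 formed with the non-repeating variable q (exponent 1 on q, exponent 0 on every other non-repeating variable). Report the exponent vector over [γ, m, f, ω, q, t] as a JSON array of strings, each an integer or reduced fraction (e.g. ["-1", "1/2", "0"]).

["-3", "-1", "0", "0", "1", "0"]

Write exponents as rows T,M / cols γ,m,f,ω,q,t:
  T: [-1  0 -1 -1 -3  1]
  M: [ 0  1  0  0  1  0]
RREF → pivots at {γ,m} ⇒ r = 2
Pivot set = {γ,m}, free = {f,ω,q,t}
RREF:
  r0: [   1    0    1    1    3   -1]
  r1: [   0    1    0    0    1    0]
Fix exponent of q at 1, f at 0, ω at 0, t at 0; solve each RREF row for its pivot's exponent:
  r0: exp(γ) + (3)·1 = 0 ⇒ exp(γ) = -3
  r1: exp(m) + (1)·1 = 0 ⇒ exp(m) = -1
Π_3 = γ^-3 · m^-1 · q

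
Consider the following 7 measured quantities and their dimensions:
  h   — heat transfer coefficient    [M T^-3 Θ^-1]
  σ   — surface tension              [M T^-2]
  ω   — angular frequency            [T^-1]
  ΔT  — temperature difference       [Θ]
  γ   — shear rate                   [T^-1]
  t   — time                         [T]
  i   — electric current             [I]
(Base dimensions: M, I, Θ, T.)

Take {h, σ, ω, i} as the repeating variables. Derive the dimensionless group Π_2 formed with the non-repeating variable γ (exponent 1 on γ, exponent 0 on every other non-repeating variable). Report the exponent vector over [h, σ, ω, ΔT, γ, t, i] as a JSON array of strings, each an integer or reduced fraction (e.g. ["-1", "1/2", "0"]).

["0", "0", "-1", "0", "1", "0", "0"]

Dimensional matrix (M×I×Θ×T by h×σ×ω×ΔT×γ×t×i):
  M: [ 1  1  0  0  0  0  0]
  I: [ 0  0  0  0  0  0  1]
  Θ: [-1  0  0  1  0  0  0]
  T: [-3 -2 -1  0 -1  1  0]
Echelon form has 4 nonzero rows (pivots: h,σ,ω,i)
Pivot set = {h,σ,ω,i}, free = {ΔT,γ,t}
RREF:
  r0: [   1    0    0   -1    0    0    0]
  r1: [   0    1    0    1    0    0    0]
  r2: [   0    0    1    1    1   -1    0]
  r3: [   0    0    0    0    0    0    1]
Fix exponent of γ at 1, ΔT at 0, t at 0; solve each RREF row for its pivot's exponent:
  r0: exp(h) + (0)·1 = 0 ⇒ exp(h) = 0
  r1: exp(σ) + (0)·1 = 0 ⇒ exp(σ) = 0
  r2: exp(ω) + (1)·1 = 0 ⇒ exp(ω) = -1
  r3: exp(i) + (0)·1 = 0 ⇒ exp(i) = 0
Π_2 = ω^-1 · γ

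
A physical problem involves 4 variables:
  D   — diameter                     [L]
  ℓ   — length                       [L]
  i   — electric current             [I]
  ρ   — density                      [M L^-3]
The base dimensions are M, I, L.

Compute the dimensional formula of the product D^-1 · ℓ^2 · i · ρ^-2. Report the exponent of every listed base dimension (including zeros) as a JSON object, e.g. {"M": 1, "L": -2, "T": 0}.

Exponent matrix [M,I,L] × [D,ℓ,i,ρ]:
  M: [ 0  0  0  1]
  I: [ 0  0  1  0]
  L: [ 1  1  0 -3]
  [M]: (-1)·0+(2)·0+(1)·0+(-2)·1 = -2
  [I]: (-1)·0+(2)·0+(1)·1+(-2)·0 = 1
  [L]: (-1)·1+(2)·1+(1)·0+(-2)·-3 = 7
⇒ M^-2 I L^7

{"M": -2, "I": 1, "L": 7}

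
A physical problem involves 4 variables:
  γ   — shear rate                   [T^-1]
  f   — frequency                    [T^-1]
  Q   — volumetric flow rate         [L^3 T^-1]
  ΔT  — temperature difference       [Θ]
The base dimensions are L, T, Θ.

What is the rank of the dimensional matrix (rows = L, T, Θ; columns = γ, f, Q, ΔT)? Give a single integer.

3

Dimensional matrix (L×T×Θ by γ×f×Q×ΔT):
  L: [ 0  0  3  0]
  T: [-1 -1 -1  0]
  Θ: [ 0  0  0  1]
Row reduction gives pivot columns γ,Q,ΔT; rank = 3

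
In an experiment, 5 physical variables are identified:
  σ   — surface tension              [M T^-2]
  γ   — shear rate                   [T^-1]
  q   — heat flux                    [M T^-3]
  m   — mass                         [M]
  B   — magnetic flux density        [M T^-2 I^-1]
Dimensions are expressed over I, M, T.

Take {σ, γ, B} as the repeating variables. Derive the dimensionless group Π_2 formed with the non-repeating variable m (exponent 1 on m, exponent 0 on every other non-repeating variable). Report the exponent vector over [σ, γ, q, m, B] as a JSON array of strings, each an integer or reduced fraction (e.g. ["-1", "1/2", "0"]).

["-1", "2", "0", "1", "0"]

Write exponents as rows I,M,T / cols σ,γ,q,m,B:
  I: [ 0  0  0  0 -1]
  M: [ 1  0  1  1  1]
  T: [-2 -1 -3  0 -2]
Row reduction gives pivot columns σ,γ,B; rank = 3
Pivot set = {σ,γ,B}, free = {q,m}
RREF:
  r0: [   1    0    1    1    0]
  r1: [   0    1    1   -2    0]
  r2: [   0    0    0    0    1]
Fix exponent of m at 1, q at 0; solve each RREF row for its pivot's exponent:
  r0: exp(σ) + (1)·1 = 0 ⇒ exp(σ) = -1
  r1: exp(γ) + (-2)·1 = 0 ⇒ exp(γ) = 2
  r2: exp(B) + (0)·1 = 0 ⇒ exp(B) = 0
Π_2 = σ^-1 · γ^2 · m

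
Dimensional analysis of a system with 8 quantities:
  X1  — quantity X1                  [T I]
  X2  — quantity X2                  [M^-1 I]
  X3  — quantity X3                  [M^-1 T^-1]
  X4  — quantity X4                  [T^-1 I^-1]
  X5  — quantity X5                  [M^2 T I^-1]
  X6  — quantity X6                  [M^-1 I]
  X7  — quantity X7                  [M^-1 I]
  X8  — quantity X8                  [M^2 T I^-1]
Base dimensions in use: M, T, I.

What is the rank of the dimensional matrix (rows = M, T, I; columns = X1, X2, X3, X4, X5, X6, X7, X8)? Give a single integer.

Exponent matrix [M,T,I] × [X1,X2,X3,X4,X5,X6,X7,X8]:
  M: [ 0 -1 -1  0  2 -1 -1  2]
  T: [ 1  0 -1 -1  1  0  0  1]
  I: [ 1  1  0 -1 -1  1  1 -1]
RREF → pivots at {X1,X2} ⇒ r = 2

2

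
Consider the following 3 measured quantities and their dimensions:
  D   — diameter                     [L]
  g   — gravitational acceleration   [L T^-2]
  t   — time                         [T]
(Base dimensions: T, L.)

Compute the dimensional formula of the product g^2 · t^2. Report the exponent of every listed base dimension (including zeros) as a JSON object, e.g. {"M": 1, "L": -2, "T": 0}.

{"T": -2, "L": 2}

Exponent matrix [T,L] × [D,g,t]:
  T: [ 0 -2  1]
  L: [ 1  1  0]
  [T]: (2)·-2+(2)·1 = -2
  [L]: (2)·1+(2)·0 = 2
⇒ T^-2 L^2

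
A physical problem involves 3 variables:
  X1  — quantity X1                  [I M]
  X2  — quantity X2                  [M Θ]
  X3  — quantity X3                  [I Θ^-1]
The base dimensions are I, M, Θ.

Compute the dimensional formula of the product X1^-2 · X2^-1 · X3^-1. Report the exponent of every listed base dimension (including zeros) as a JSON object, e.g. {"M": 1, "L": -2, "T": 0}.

{"I": -3, "M": -3, "Θ": 0}

Dimensional matrix (I×M×Θ by X1×X2×X3):
  I: [ 1  0  1]
  M: [ 1  1  0]
  Θ: [ 0  1 -1]
  [I]: (-2)·1+(-1)·0+(-1)·1 = -3
  [M]: (-2)·1+(-1)·1+(-1)·0 = -3
  [Θ]: (-2)·0+(-1)·1+(-1)·-1 = 0
⇒ I^-3 M^-3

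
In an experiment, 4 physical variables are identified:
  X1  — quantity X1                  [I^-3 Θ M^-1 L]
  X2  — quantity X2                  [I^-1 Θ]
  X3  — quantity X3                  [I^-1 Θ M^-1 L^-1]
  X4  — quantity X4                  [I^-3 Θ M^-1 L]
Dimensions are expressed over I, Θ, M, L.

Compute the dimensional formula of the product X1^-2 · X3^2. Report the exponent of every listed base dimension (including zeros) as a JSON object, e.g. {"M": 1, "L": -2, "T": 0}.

{"I": 4, "Θ": 0, "M": 0, "L": -4}

Write exponents as rows I,Θ,M,L / cols X1,X2,X3,X4:
  I: [-3 -1 -1 -3]
  Θ: [ 1  1  1  1]
  M: [-1  0 -1 -1]
  L: [ 1  0 -1  1]
  [I]: (-2)·-3+(2)·-1 = 4
  [Θ]: (-2)·1+(2)·1 = 0
  [M]: (-2)·-1+(2)·-1 = 0
  [L]: (-2)·1+(2)·-1 = -4
⇒ I^4 L^-4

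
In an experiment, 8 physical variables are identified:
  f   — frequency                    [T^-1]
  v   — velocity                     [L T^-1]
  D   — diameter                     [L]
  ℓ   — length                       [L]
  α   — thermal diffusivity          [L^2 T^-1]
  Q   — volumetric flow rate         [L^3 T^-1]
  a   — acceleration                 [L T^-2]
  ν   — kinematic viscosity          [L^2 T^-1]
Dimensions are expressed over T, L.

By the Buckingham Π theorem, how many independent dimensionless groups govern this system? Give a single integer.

Exponent matrix [T,L] × [f,v,D,ℓ,α,Q,a,ν]:
  T: [-1 -1  0  0 -1 -1 -2 -1]
  L: [ 0  1  1  1  2  3  1  2]
Echelon form has 2 nonzero rows (pivots: f,v)
8 vars − rank 2 = 6 Π groups

6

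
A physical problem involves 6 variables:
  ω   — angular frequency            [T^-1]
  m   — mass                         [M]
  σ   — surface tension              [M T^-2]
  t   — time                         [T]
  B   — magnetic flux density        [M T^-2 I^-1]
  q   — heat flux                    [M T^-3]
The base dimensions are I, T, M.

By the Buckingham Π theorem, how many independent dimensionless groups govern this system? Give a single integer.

3

Dimensional matrix (I×T×M by ω×m×σ×t×B×q):
  I: [ 0  0  0  0 -1  0]
  T: [-1  0 -2  1 -2 -3]
  M: [ 0  1  1  0  1  1]
Row reduction gives pivot columns ω,m,B; rank = 3
n=6, r=3 ⇒ 3 dimensionless groups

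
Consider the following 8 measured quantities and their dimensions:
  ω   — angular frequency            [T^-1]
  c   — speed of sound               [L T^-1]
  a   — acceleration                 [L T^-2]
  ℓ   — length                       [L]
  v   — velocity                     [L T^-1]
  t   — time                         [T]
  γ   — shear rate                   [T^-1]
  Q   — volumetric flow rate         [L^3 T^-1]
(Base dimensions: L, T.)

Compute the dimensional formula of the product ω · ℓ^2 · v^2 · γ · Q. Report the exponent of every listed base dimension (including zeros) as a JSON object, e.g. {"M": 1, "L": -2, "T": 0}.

{"L": 7, "T": -5}

Exponent matrix [L,T] × [ω,c,a,ℓ,v,t,γ,Q]:
  L: [ 0  1  1  1  1  0  0  3]
  T: [-1 -1 -2  0 -1  1 -1 -1]
  [L]: (1)·0+(2)·1+(2)·1+(1)·0+(1)·3 = 7
  [T]: (1)·-1+(2)·0+(2)·-1+(1)·-1+(1)·-1 = -5
⇒ L^7 T^-5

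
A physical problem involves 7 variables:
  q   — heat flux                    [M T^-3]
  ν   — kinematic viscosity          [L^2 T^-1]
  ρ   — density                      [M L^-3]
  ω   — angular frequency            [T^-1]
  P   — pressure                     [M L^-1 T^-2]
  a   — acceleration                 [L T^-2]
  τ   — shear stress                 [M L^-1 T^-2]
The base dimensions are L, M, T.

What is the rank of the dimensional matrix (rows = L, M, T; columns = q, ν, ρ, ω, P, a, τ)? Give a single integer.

3

Dimensional matrix (L×M×T by q×ν×ρ×ω×P×a×τ):
  L: [ 0  2 -3  0 -1  1 -1]
  M: [ 1  0  1  0  1  0  1]
  T: [-3 -1  0 -1 -2 -2 -2]
RREF → pivots at {q,ν,ρ} ⇒ r = 3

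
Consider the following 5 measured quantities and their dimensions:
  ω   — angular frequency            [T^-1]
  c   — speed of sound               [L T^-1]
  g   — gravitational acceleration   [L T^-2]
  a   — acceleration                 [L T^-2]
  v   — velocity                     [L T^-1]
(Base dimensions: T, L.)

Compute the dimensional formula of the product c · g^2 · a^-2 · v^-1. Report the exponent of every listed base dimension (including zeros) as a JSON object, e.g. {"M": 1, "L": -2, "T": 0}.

{"T": 0, "L": 0}

Write exponents as rows T,L / cols ω,c,g,a,v:
  T: [-1 -1 -2 -2 -1]
  L: [ 0  1  1  1  1]
  [T]: (1)·-1+(2)·-2+(-2)·-2+(-1)·-1 = 0
  [L]: (1)·1+(2)·1+(-2)·1+(-1)·1 = 0
⇒ 1 (dimensionless)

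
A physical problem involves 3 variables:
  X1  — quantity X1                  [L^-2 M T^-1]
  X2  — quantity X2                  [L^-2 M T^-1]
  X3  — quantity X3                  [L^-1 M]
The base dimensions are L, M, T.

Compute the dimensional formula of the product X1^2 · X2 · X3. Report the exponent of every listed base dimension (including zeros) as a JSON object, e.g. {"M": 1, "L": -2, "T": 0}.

{"L": -7, "M": 4, "T": -3}

Dimensional matrix (L×M×T by X1×X2×X3):
  L: [-2 -2 -1]
  M: [ 1  1  1]
  T: [-1 -1  0]
  [L]: (2)·-2+(1)·-2+(1)·-1 = -7
  [M]: (2)·1+(1)·1+(1)·1 = 4
  [T]: (2)·-1+(1)·-1+(1)·0 = -3
⇒ L^-7 M^4 T^-3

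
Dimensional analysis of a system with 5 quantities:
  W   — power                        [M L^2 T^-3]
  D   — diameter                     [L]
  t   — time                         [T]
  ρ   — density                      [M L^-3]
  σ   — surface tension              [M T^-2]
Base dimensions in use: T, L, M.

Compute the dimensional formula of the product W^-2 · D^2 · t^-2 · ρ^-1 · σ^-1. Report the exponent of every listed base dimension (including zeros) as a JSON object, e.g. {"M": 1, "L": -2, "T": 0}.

{"T": 6, "L": 1, "M": -4}

Write exponents as rows T,L,M / cols W,D,t,ρ,σ:
  T: [-3  0  1  0 -2]
  L: [ 2  1  0 -3  0]
  M: [ 1  0  0  1  1]
  [T]: (-2)·-3+(2)·0+(-2)·1+(-1)·0+(-1)·-2 = 6
  [L]: (-2)·2+(2)·1+(-2)·0+(-1)·-3+(-1)·0 = 1
  [M]: (-2)·1+(2)·0+(-2)·0+(-1)·1+(-1)·1 = -4
⇒ T^6 L M^-4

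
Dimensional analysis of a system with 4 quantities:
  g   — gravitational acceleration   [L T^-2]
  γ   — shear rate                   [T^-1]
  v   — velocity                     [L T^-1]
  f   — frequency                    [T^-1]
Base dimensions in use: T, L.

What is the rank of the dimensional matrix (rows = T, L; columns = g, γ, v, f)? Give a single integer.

Exponent matrix [T,L] × [g,γ,v,f]:
  T: [-2 -1 -1 -1]
  L: [ 1  0  1  0]
Row reduction gives pivot columns g,γ; rank = 2

2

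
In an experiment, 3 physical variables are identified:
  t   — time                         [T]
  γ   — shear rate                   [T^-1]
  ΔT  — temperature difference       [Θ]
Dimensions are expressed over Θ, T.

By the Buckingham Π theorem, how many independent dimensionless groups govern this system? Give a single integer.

Exponent matrix [Θ,T] × [t,γ,ΔT]:
  Θ: [ 0  0  1]
  T: [ 1 -1  0]
Row reduction gives pivot columns t,ΔT; rank = 2
Π count = n − r = 3 − 2 = 1

1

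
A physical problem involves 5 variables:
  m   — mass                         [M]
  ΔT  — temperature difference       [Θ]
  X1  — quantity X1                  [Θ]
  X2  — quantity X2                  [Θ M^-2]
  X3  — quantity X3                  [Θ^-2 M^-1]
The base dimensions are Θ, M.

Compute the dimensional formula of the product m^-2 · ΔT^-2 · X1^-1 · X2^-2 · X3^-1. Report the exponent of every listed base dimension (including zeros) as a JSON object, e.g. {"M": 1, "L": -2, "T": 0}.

Write exponents as rows Θ,M / cols m,ΔT,X1,X2,X3:
  Θ: [ 0  1  1  1 -2]
  M: [ 1  0  0 -2 -1]
  [Θ]: (-2)·0+(-2)·1+(-1)·1+(-2)·1+(-1)·-2 = -3
  [M]: (-2)·1+(-2)·0+(-1)·0+(-2)·-2+(-1)·-1 = 3
⇒ Θ^-3 M^3

{"Θ": -3, "M": 3}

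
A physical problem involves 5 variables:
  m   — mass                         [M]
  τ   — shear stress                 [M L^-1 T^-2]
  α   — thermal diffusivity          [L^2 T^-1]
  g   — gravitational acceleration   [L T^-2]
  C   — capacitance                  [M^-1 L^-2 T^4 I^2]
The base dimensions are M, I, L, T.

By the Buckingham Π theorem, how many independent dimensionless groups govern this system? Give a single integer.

Dimensional matrix (M×I×L×T by m×τ×α×g×C):
  M: [ 1  1  0  0 -1]
  I: [ 0  0  0  0  2]
  L: [ 0 -1  2  1 -2]
  T: [ 0 -2 -1 -2  4]
Echelon form has 4 nonzero rows (pivots: m,τ,α,C)
n=5, r=4 ⇒ 1 dimensionless group

1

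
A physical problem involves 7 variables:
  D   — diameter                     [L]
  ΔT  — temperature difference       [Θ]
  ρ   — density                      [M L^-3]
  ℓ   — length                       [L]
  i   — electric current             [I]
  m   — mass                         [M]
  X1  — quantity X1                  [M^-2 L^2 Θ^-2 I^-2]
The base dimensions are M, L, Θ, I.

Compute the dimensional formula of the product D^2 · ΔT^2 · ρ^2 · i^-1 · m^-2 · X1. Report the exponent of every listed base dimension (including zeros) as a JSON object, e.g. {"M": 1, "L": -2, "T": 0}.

Exponent matrix [M,L,Θ,I] × [D,ΔT,ρ,ℓ,i,m,X1]:
  M: [ 0  0  1  0  0  1 -2]
  L: [ 1  0 -3  1  0  0  2]
  Θ: [ 0  1  0  0  0  0 -2]
  I: [ 0  0  0  0  1  0 -2]
  [M]: (2)·0+(2)·0+(2)·1+(-1)·0+(-2)·1+(1)·-2 = -2
  [L]: (2)·1+(2)·0+(2)·-3+(-1)·0+(-2)·0+(1)·2 = -2
  [Θ]: (2)·0+(2)·1+(2)·0+(-1)·0+(-2)·0+(1)·-2 = 0
  [I]: (2)·0+(2)·0+(2)·0+(-1)·1+(-2)·0+(1)·-2 = -3
⇒ M^-2 L^-2 I^-3

{"M": -2, "L": -2, "Θ": 0, "I": -3}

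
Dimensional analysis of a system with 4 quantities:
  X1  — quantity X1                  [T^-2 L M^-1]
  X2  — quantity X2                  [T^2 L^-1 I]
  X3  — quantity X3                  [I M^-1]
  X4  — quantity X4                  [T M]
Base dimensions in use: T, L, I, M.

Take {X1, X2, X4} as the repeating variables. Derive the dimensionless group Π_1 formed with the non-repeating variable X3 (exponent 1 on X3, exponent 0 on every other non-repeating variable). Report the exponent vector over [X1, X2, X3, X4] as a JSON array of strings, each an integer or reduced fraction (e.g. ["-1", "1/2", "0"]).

Write exponents as rows T,L,I,M / cols X1,X2,X3,X4:
  T: [-2  2  0  1]
  L: [ 1 -1  0  0]
  I: [ 0  1  1  0]
  M: [-1  0 -1  1]
RREF → pivots at {X1,X2,X4} ⇒ r = 3
Pivot set = {X1,X2,X4}, free = {X3}
RREF:
  r0: [   1    0    1    0]
  r1: [   0    1    1    0]
  r2: [   0    0    0    1]
  r3: [   0    0    0    0]
Fix exponent of X3 at 1; solve each RREF row for its pivot's exponent:
  r0: exp(X1) + (1)·1 = 0 ⇒ exp(X1) = -1
  r1: exp(X2) + (1)·1 = 0 ⇒ exp(X2) = -1
  r2: exp(X4) + (0)·1 = 0 ⇒ exp(X4) = 0
Π_1 = X1^-1 · X2^-1 · X3

["-1", "-1", "1", "0"]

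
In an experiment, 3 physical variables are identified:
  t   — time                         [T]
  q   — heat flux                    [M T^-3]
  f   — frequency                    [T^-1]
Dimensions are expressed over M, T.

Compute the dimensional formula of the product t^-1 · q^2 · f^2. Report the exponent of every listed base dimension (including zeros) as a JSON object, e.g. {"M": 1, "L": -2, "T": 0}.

Dimensional matrix (M×T by t×q×f):
  M: [ 0  1  0]
  T: [ 1 -3 -1]
  [M]: (-1)·0+(2)·1+(2)·0 = 2
  [T]: (-1)·1+(2)·-3+(2)·-1 = -9
⇒ M^2 T^-9

{"M": 2, "T": -9}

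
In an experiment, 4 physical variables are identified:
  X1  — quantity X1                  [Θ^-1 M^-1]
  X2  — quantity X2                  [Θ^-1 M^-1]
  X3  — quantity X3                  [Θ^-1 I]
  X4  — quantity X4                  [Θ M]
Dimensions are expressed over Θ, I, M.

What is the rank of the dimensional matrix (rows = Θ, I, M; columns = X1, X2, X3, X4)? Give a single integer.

2

Dimensional matrix (Θ×I×M by X1×X2×X3×X4):
  Θ: [-1 -1 -1  1]
  I: [ 0  0  1  0]
  M: [-1 -1  0  1]
Echelon form has 2 nonzero rows (pivots: X1,X3)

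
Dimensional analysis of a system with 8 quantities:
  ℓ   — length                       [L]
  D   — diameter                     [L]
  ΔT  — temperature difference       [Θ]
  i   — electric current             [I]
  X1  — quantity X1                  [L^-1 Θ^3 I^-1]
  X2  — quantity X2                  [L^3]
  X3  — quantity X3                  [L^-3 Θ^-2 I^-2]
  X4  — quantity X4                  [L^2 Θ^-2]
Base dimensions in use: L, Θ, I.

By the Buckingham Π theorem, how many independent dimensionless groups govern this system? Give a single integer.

Write exponents as rows L,Θ,I / cols ℓ,D,ΔT,i,X1,X2,X3,X4:
  L: [ 1  1  0  0 -1  3 -3  2]
  Θ: [ 0  0  1  0  3  0 -2 -2]
  I: [ 0  0  0  1 -1  0 -2  0]
Echelon form has 3 nonzero rows (pivots: ℓ,ΔT,i)
Π count = n − r = 8 − 3 = 5

5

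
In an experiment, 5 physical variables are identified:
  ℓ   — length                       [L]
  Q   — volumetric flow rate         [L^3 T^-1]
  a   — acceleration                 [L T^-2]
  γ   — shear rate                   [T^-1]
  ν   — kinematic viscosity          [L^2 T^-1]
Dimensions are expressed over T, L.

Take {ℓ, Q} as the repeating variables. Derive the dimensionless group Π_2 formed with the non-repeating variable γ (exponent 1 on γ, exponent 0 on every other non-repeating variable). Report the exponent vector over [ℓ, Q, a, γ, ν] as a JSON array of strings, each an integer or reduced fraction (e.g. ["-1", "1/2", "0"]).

Exponent matrix [T,L] × [ℓ,Q,a,γ,ν]:
  T: [ 0 -1 -2 -1 -1]
  L: [ 1  3  1  0  2]
Echelon form has 2 nonzero rows (pivots: ℓ,Q)
Pivot set = {ℓ,Q}, free = {a,γ,ν}
RREF:
  r0: [   1    0   -5   -3   -1]
  r1: [   0    1    2    1    1]
Fix exponent of γ at 1, a at 0, ν at 0; solve each RREF row for its pivot's exponent:
  r0: exp(ℓ) + (-3)·1 = 0 ⇒ exp(ℓ) = 3
  r1: exp(Q) + (1)·1 = 0 ⇒ exp(Q) = -1
Π_2 = ℓ^3 · Q^-1 · γ

["3", "-1", "0", "1", "0"]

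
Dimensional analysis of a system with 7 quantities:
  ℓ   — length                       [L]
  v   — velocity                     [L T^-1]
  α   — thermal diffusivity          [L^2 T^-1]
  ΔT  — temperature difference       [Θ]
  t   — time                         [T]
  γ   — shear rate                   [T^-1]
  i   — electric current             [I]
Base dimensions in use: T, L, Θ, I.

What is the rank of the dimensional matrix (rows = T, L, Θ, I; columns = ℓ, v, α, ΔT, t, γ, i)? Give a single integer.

Write exponents as rows T,L,Θ,I / cols ℓ,v,α,ΔT,t,γ,i:
  T: [ 0 -1 -1  0  1 -1  0]
  L: [ 1  1  2  0  0  0  0]
  Θ: [ 0  0  0  1  0  0  0]
  I: [ 0  0  0  0  0  0  1]
RREF → pivots at {ℓ,v,ΔT,i} ⇒ r = 4

4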